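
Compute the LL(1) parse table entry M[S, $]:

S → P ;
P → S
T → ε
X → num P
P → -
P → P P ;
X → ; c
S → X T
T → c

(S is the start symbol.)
To find M[S, $], we find productions for S where $ is in the predict set (PREDICT(N → α) = (FIRST(α) \ {ε}) ∪ (FOLLOW(N) if α ⇒* ε)).

Relevant sets:
  FIRST(P) = { '-', ';', 'num' }
  FIRST(X) = { ';', 'num' }

S → P ;: PREDICT = { '-', ';', 'num' }
S → X T: PREDICT = { ';', 'num' }

M[S, $] is empty (no production applies)

Answer: Empty (error entry)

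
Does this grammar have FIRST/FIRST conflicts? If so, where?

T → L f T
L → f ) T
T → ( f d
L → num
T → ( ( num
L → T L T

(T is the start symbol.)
A FIRST/FIRST conflict occurs when two productions N → α and N → β for the same non-terminal have FIRST(α) ∩ FIRST(β) ≠ ∅ (with ε ∈ FIRST of a nullable right-hand side, so two nullable alternatives also conflict).

FIRST sets of the non-terminals at (or reachable through a nullable prefix from) the front of some alternative:
  FIRST(L) = { '(', 'f', 'num' }
  FIRST(T) = { '(', 'f', 'num' }

Productions for T:
  T → L f T: FIRST = { '(', 'f', 'num' }
  T → ( f d: FIRST = { '(' }
  T → ( ( num: FIRST = { '(' }
Productions for L:
  L → f ) T: FIRST = { 'f' }
  L → num: FIRST = { 'num' }
  L → T L T: FIRST = { '(', 'f', 'num' }

Conflict for T: T → L f T and T → ( f d
  Overlap: { '(' }
Conflict for T: T → L f T and T → ( ( num
  Overlap: { '(' }
Conflict for T: T → ( f d and T → ( ( num
  Overlap: { '(' }
Conflict for L: L → f ) T and L → T L T
  Overlap: { 'f' }
Conflict for L: L → num and L → T L T
  Overlap: { 'num' }

Answer: Yes. T → L f T / T → '(' f d on { '(' }; T → L f T / T → '(' '(' num on { '(' }; T → '(' f d / T → '(' '(' num on { '(' }; L → f ')' T / L → T L T on { 'f' }; L → num / L → T L T on { 'num' }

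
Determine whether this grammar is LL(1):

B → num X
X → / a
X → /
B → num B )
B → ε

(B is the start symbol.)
Relevant sets:
  FOLLOW(B) = { $, ')' }

For B:
  PREDICT(B → num X) = { 'num' }
  PREDICT(B → num B ')') = { 'num' }
  PREDICT(B → ε) = { $, ')' }
For X:
  PREDICT(X → '/' a) = { '/' }
  PREDICT(X → '/') = { '/' }

Conflict found: Predict set conflict for B: { 'num' }
The grammar is NOT LL(1).

Answer: No. Predict set conflict for B: { 'num' }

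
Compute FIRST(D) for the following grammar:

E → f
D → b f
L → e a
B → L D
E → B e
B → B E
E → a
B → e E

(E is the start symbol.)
{ 'b' }

From D → b f:
  - b is a terminal: add 'b' and stop

Collecting: FIRST(D) = { 'b' }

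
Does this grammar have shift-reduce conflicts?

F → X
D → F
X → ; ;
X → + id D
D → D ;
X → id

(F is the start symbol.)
Augment with F' → F and build the canonical LR(0) collection (I0 = CLOSURE({[F' → . F]}), then GOTO on every symbol after a dot until no new states appear). It has 11 states:
  I0: { [F → . X], [F' → . F], [X → . + id D], [X → . ; ;], [X → . id] }  — shift
  I1: { [X → + . id D] }  — shift
  I2: { [X → ; . ;] }  — shift
  I3: { [F' → F .] }  — accept
  I4: { [F → X .] }  — reduce
  I5: { [X → id .] }  — reduce
  I6: { [X → ; ; .] }  — reduce
  I7: { [D → . D ;], [D → . F], [F → . X], [X → + id . D], [X → . + id D], [X → . ; ;], [X → . id] }  — shift
  I8: { [D → D . ;], [X → + id D .] }  — shift, reduce
  I9: { [D → F .] }  — reduce
  I10: { [D → D ; .] }  — reduce

I8 contains reduce item [X → + id D .] and shift item [D → D . ;] — shift-reduce conflict.

Answer: Yes — I8: [X → + id D .] vs [D → D . ;]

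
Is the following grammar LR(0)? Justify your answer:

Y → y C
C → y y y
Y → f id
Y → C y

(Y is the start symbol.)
No. Shift-reduce conflict between [C → y y y .] and [C → y y . y]

A grammar is LR(0) if no state in the canonical LR(0) collection has:
  - both a shift item (dot before a terminal) and a complete item (shift-reduce conflict), or
  - two or more complete items (reduce-reduce conflict; the accept item [Y' → Y .] counts as a complete item here).

Augment with Y' → Y and build the canonical LR(0) collection (I0 = CLOSURE({[Y' → . Y]}), then GOTO on every symbol after a dot until no new states appear). It has 11 states:
  I0: { [C → . y y y], [Y → . C y], [Y → . f id], [Y → . y C], [Y' → . Y] }  — shift
  I1: { [Y → C . y] }  — shift
  I2: { [Y' → Y .] }  — accept
  I3: { [Y → f . id] }  — shift
  I4: { [C → . y y y], [C → y . y y], [Y → y . C] }  — shift
  I5: { [Y → y C .] }  — reduce
  I6: { [C → y . y y], [C → y y . y] }  — shift
  I7: { [C → y y . y], [C → y y y .] }  — shift, reduce
  I8: { [C → y y y .] }  — reduce
  I9: { [Y → f id .] }  — reduce
  I10: { [Y → C y .] }  — reduce

Conflict in state I7:
  Shift-reduce conflict between [C → y y y .] and [C → y y . y]
So the grammar is NOT LR(0).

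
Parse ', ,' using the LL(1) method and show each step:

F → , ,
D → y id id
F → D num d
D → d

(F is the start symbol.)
LL(1) parsing maintains a stack (initially the start symbol over $) and the input. At each step: if the stack top is a terminal, match it against the current input token; if it is a non-terminal N, replace it with the RHS of M[N, lookahead] (the unique production whose predict set contains the lookahead).

Stack is shown with the top on the left.

Stack  Input  Action
--------------------
F $    , , $  output F → , ,
, , $  , , $  match ','
, $    , $    match ','
$      $      accept

The string is accepted.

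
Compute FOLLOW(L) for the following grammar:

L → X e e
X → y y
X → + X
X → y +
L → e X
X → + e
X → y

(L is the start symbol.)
To compute FOLLOW(L), find every occurrence of L on a right-hand side N → α L β: add FIRST(β) \ {ε}, and if β is empty or nullable also add FOLLOW(N). Iterate to a fixed point.

L is the start symbol, so $ ∈ FOLLOW(L).
L does not occur on any right-hand side.

Taking the union: FOLLOW(L) = { $ }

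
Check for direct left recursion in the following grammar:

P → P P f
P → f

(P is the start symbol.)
Direct left recursion occurs when N → N α for some non-terminal N (the right-hand side begins with the left-hand side itself).

P → P P f: LEFT RECURSIVE (starts with P)
P → f: starts with f

The grammar has direct left recursion on: P.

Answer: Yes, P is left-recursive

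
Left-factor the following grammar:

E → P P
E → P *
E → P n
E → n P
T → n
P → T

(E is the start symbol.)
Left-factoring transforms A → αβ₁ | αβ₂ into A → αA' and A' → β₁ | β₂
(α is the longest common prefix among the alternatives). Repeat until
no nonterminal has two alternatives with a common prefix.

Round 1: E has alternatives sharing prefix 'P'. Introduce E': E → P E'
  Add: E' → P
  Add: E' → *
  Add: E' → n

No remaining common prefixes — done.

Resulting grammar:
E → P E'
E' → P
E' → *
E' → n
E → n P
T → n
P → T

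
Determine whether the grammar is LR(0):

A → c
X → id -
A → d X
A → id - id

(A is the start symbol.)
A grammar is LR(0) if no state in the canonical LR(0) collection has:
  - both a shift item (dot before a terminal) and a complete item (shift-reduce conflict), or
  - two or more complete items (reduce-reduce conflict; the accept item [A' → A .] counts as a complete item here).

Augment with A' → A and build the canonical LR(0) collection (I0 = CLOSURE({[A' → . A]}), then GOTO on every symbol after a dot until no new states appear). It has 10 states:
  I0: { [A → . c], [A → . d X], [A → . id - id], [A' → . A] }  — shift
  I1: { [A' → A .] }  — accept
  I2: { [A → c .] }  — reduce
  I3: { [A → d . X], [X → . id -] }  — shift
  I4: { [A → id . - id] }  — shift
  I5: { [A → id - . id] }  — shift
  I6: { [A → id - id .] }  — reduce
  I7: { [A → d X .] }  — reduce
  I8: { [X → id . -] }  — shift
  I9: { [X → id - .] }  — reduce

Every state is either a pure shift/goto state or contains exactly one complete item and nothing to shift — no conflicts. The grammar is LR(0).

Answer: Yes, the grammar is LR(0)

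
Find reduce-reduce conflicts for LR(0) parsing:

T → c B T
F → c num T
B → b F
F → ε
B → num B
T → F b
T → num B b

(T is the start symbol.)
Augment with T' → T and build the canonical LR(0) collection (I0 = CLOSURE({[T' → . T]}), then GOTO on every symbol after a dot until no new states appear). It has 20 states:
  I0: { [F → . c num T], [F → .], [T → . F b], [T → . c B T], [T → . num B b], [T' → . T] }  — shift, reduce
  I1: { [T → F . b] }  — shift
  I2: { [T' → T .] }  — accept
  I3: { [B → . b F], [B → . num B], [F → c . num T], [T → c . B T] }  — shift
  I4: { [B → . b F], [B → . num B], [T → num . B b] }  — shift
  I5: { [T → num B . b] }  — shift
  I6: { [B → b . F], [F → . c num T], [F → .] }  — shift, reduce
  I7: { [B → . b F], [B → . num B], [B → num . B] }  — shift
  I8: { [B → num B .] }  — reduce
  I9: { [B → b F .] }  — reduce
  I10: { [F → c . num T] }  — shift
  I11: { [F → . c num T], [F → .], [F → c num . T], [T → . F b], [T → . c B T], [T → . num B b] }  — shift, reduce
  I12: { [F → c num T .] }  — reduce
  I13: { [T → num B b .] }  — reduce
  I14: { [F → . c num T], [F → .], [T → . F b], [T → . c B T], [T → . num B b], [T → c B . T] }  — shift, reduce
  I15: { [B → . b F], [B → . num B], [B → num . B], [F → . c num T], [F → .], [F → c num . T], [T → . F b], [T → . c B T], [T → . num B b] }  — shift, reduce
  I16: { [B → . b F], [B → . num B], [B → num . B], [T → num . B b] }  — shift
  I17: { [B → num B .], [T → num B . b] }  — shift, reduce
  I18: { [T → c B T .] }  — reduce
  I19: { [T → F b .] }  — reduce

No state contains more than one complete item.

Answer: No reduce-reduce conflicts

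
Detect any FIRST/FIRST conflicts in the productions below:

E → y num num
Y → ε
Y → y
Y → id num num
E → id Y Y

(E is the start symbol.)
A FIRST/FIRST conflict occurs when two productions N → α and N → β for the same non-terminal have FIRST(α) ∩ FIRST(β) ≠ ∅ (with ε ∈ FIRST of a nullable right-hand side, so two nullable alternatives also conflict).

Productions for E:
  E → y num num: FIRST = { 'y' }
  E → id Y Y: FIRST = { 'id' }
Productions for Y:
  Y → ε: FIRST = { ε }
  Y → y: FIRST = { 'y' }
  Y → id num num: FIRST = { 'id' }

All alternatives of each non-terminal have pairwise disjoint FIRST sets.

Answer: No FIRST/FIRST conflicts.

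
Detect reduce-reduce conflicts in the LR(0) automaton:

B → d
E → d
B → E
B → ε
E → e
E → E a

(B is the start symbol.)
Yes — I3: [B → d .] vs [E → d .]

A reduce-reduce conflict occurs when an LR(0) state has two complete items [A → α .] and [B → β .] — both call for a reduction, and with no lookahead the parser cannot choose between them.

Augment with B' → B and build the canonical LR(0) collection (I0 = CLOSURE({[B' → . B]}), then GOTO on every symbol after a dot until no new states appear). It has 6 states:
  I0: { [B → . E], [B → . d], [B → .], [B' → . B], [E → . E a], [E → . d], [E → . e] }  — shift, reduce
  I1: { [B' → B .] }  — accept
  I2: { [B → E .], [E → E . a] }  — shift, reduce
  I3: { [B → d .], [E → d .] }  — 2 reduces
  I4: { [E → e .] }  — reduce
  I5: { [E → E a .] }  — reduce

I3 contains complete items [B → d .], [E → d .] — reduce-reduce conflict.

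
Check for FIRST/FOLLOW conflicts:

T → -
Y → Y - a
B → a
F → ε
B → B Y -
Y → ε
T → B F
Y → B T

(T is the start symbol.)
Nullable non-terminals: F, Y.
FIRST sets used below: FIRST(Y) = { '-', 'a', ε }, FIRST(B) = { 'a' }
F has a nullable alternative but only one production, so nothing to check.

Y: nullable alternative(s) Y → ε; FOLLOW(Y) = { '-' }
  Y → Y - a: FIRST \ {ε} = { '-', 'a' } — overlaps FOLLOW(Y) on { '-' }: CONFLICT
  Y → ε: FIRST \ {ε} = { } — this is the only nullable alternative, skip
  Y → B T: FIRST \ {ε} = { 'a' } — disjoint from FOLLOW(Y)

B, T have no nullable alternative, so no FIRST/FOLLOW check is needed there.

So the grammar has 1 FIRST/FOLLOW conflict (marked CONFLICT above).

Answer: Yes. Y → Y '-' a with FOLLOW(Y) on { '-' }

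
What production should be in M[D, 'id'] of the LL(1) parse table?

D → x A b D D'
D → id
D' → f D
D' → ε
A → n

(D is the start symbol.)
D → id

To find M[D, 'id'], we find productions for D where 'id' is in the predict set (PREDICT(N → α) = (FIRST(α) \ {ε}) ∪ (FOLLOW(N) if α ⇒* ε)).

D → x A b D D': PREDICT = { 'x' }
D → id: PREDICT = { 'id' }
  'id' is in predict set, so this production goes in M[D, 'id']

M[D, 'id'] = D → id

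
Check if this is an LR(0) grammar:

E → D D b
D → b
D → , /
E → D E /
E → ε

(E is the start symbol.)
A grammar is LR(0) if no state in the canonical LR(0) collection has:
  - both a shift item (dot before a terminal) and a complete item (shift-reduce conflict), or
  - two or more complete items (reduce-reduce conflict; the accept item [E' → E .] counts as a complete item here).

Augment with E' → E and build the canonical LR(0) collection (I0 = CLOSURE({[E' → . E]}), then GOTO on every symbol after a dot until no new states appear). It has 10 states:
  I0: { [D → . , /], [D → . b], [E → . D D b], [E → . D E /], [E → .], [E' → . E] }  — shift, reduce
  I1: { [D → , . /] }  — shift
  I2: { [D → . , /], [D → . b], [E → . D D b], [E → . D E /], [E → .], [E → D . D b], [E → D . E /] }  — shift, reduce
  I3: { [E' → E .] }  — accept
  I4: { [D → b .] }  — reduce
  I5: { [D → . , /], [D → . b], [E → . D D b], [E → . D E /], [E → .], [E → D . D b], [E → D . E /], [E → D D . b] }  — shift, reduce
  I6: { [E → D E . /] }  — shift
  I7: { [E → D E / .] }  — reduce
  I8: { [D → b .], [E → D D b .] }  — 2 reduces
  I9: { [D → , / .] }  — reduce

Conflict in state I0:
  Shift-reduce conflict between [E → .] and [D → . , /]
So the grammar is NOT LR(0).

Answer: No. Shift-reduce conflict between [E → .] and [D → . , /]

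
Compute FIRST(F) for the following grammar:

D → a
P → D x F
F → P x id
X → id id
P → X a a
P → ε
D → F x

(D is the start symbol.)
{ 'a', 'id', 'x' }

To compute FIRST(F), examine every production with F on the left-hand side, reading each right-hand side left to right until a non-nullable symbol is reached.

FIRST sets of the other non-terminals involved (by the same procedure, iterated to a fixed point):
  FIRST(P) = { 'a', 'id', 'x', ε }

From F → P x id:
  - P is a non-terminal: add FIRST(P) \ {ε} = { 'a', 'id', 'x' }
    P is nullable, so continue to the next symbol
  - x is a terminal: add 'x' and stop

Collecting: FIRST(F) = { 'a', 'id', 'x' }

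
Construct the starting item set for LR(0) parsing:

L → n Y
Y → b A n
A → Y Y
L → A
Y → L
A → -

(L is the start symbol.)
{ [A → . -], [A → . Y Y], [L → . A], [L → . n Y], [L' → . L], [Y → . L], [Y → . b A n] }

First, augment the grammar with L' → L
I₀ = CLOSURE({ [L' → . L] }):
  [L' → . L] has the dot before L: add [L → . n Y], [L → . A]
  [L → . A] has the dot before A: add [A → . Y Y], [A → . -]
  [A → . Y Y] has the dot before Y: add [Y → . b A n], [Y → . L]
No further items can be added.

I₀ = { [A → . -], [A → . Y Y], [L → . A], [L → . n Y], [L' → . L], [Y → . L], [Y → . b A n] }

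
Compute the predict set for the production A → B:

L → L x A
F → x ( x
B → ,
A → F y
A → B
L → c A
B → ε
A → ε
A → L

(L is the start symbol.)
{ $, ',', 'x' }

PREDICT(A → B) = (FIRST(RHS) \ {ε}) ∪ (FOLLOW(A) if ε ∈ FIRST(RHS), i.e. RHS ⇒* ε)
FIRST(B) = { ',', ε }
FIRST(B) = { ',', ε }
ε ∈ FIRST(B) (the right-hand side is nullable), so add FOLLOW(A) = { $, 'x' }
PREDICT(A → B) = { $, ',', 'x' }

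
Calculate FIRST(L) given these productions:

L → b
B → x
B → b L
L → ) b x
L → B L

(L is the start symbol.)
FIRST sets of the other non-terminals involved (by the same procedure, iterated to a fixed point):
  FIRST(B) = { 'b', 'x' }

From L → b:
  - b is a terminal: add 'b' and stop
From L → ) b x:
  - ')' is a terminal: add ')' and stop
From L → B L:
  - B is a non-terminal: add FIRST(B) \ {ε} = { 'b', 'x' }
    B is not nullable, so stop

Collecting: FIRST(L) = { ')', 'b', 'x' }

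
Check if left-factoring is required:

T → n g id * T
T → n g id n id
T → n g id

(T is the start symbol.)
Left-factoring is needed when two productions for the same non-terminal
share a common prefix on the right-hand side.

Productions for T:
  T → n g id * T
  T → n g id n id
  T → n g id

Found common prefix 'n g id' in productions for T

Answer: Yes, T has productions with common prefix 'n g id'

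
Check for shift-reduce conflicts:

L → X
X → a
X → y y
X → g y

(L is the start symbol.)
No shift-reduce conflicts

A shift-reduce conflict occurs when an LR(0) state has both:
  - a complete (reduce) item [A → α .] (dot at the end), and
  - a shift item [B → β . c γ] (dot before a terminal).

Augment with L' → L and build the canonical LR(0) collection (I0 = CLOSURE({[L' → . L]}), then GOTO on every symbol after a dot until no new states appear). It has 8 states:
  I0: { [L → . X], [L' → . L], [X → . a], [X → . g y], [X → . y y] }  — shift
  I1: { [L' → L .] }  — accept
  I2: { [L → X .] }  — reduce
  I3: { [X → a .] }  — reduce
  I4: { [X → g . y] }  — shift
  I5: { [X → y . y] }  — shift
  I6: { [X → y y .] }  — reduce
  I7: { [X → g y .] }  — reduce

No state contains both a complete item and a shift item.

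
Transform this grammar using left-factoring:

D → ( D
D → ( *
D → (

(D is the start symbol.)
D → ( D'
D' → D
D' → *
D' → ε

Left-factoring transforms A → αβ₁ | αβ₂ into A → αA' and A' → β₁ | β₂
(α is the longest common prefix among the alternatives). Repeat until
no nonterminal has two alternatives with a common prefix.

Round 1: D has alternatives sharing prefix '('. Introduce D': D → ( D'
  Add: D' → D
  Add: D' → *
  Add: D' → ε

No remaining common prefixes — done.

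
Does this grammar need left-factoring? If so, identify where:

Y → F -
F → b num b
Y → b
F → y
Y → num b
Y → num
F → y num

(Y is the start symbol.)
Left-factoring is needed when two productions for the same non-terminal
share a common prefix on the right-hand side.

Productions for Y:
  Y → F -
  Y → b
  Y → num b
  Y → num
Productions for F:
  F → b num b
  F → y
  F → y num

Found common prefix 'num' in productions for Y
Found common prefix 'y' in productions for F

Answer: Yes, Y has productions with common prefix 'num'; F has productions with common prefix 'y'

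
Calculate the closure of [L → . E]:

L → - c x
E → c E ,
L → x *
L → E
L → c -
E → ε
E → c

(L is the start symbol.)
To compute CLOSURE, for each item [A → α.Bβ] where B is a non-terminal, add [B → .γ] for all productions B → γ; repeat for the newly added items until nothing changes.

Start with: [L → . E]
  [L → . E] has the dot before E: add [E → . c E ,], [E → .], [E → . c]
No further items can be added.

CLOSURE = { [E → . c E ,], [E → . c], [E → .], [L → . E] }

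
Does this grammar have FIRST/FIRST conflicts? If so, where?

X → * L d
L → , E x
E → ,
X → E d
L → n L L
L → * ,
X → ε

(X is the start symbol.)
A FIRST/FIRST conflict occurs when two productions N → α and N → β for the same non-terminal have FIRST(α) ∩ FIRST(β) ≠ ∅ (with ε ∈ FIRST of a nullable right-hand side, so two nullable alternatives also conflict).

FIRST sets of the non-terminals at (or reachable through a nullable prefix from) the front of some alternative:
  FIRST(E) = { ',' }

Productions for X:
  X → * L d: FIRST = { '*' }
  X → E d: FIRST = { ',' }
  X → ε: FIRST = { ε }
Productions for L:
  L → , E x: FIRST = { ',' }
  L → n L L: FIRST = { 'n' }
  L → * ,: FIRST = { '*' }
E has only one production, so no FIRST/FIRST conflict is possible there.

All alternatives of each non-terminal have pairwise disjoint FIRST sets.

Answer: No FIRST/FIRST conflicts.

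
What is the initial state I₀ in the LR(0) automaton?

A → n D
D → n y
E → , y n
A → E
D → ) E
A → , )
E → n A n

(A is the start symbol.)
{ [A → . , )], [A → . E], [A → . n D], [A' → . A], [E → . , y n], [E → . n A n] }

First, augment the grammar with A' → A
I₀ = CLOSURE({ [A' → . A] }):
  [A' → . A] has the dot before A: add [A → . n D], [A → . E], [A → . , )]
  [A → . E] has the dot before E: add [E → . , y n], [E → . n A n]
No further items can be added.

I₀ = { [A → . , )], [A → . E], [A → . n D], [A' → . A], [E → . , y n], [E → . n A n] }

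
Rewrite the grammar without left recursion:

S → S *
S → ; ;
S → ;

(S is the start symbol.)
S → ; ; S'
S → ; S'
S' → * S'
S' → ε

S is directly left-recursive. The standard transformation for
  A → A α₁ | ... | A α_m | β₁ | ... | β_n
is
  A  → β₁ A' | ... | β_n A'
  A' → α₁ A' | ... | α_m A' | ε

S → ; ; becomes S → ; ; S'
S → ; becomes S → ; S'
S → S * becomes S' → * S'
Add S' → ε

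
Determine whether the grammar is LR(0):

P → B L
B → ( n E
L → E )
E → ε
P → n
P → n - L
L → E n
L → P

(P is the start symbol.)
No. Shift-reduce conflict between [E → .] and [B → . ( n E]

Augment with P' → P and build the canonical LR(0) collection (I0 = CLOSURE({[P' → . P]}), then GOTO on every symbol after a dot until no new states appear). It has 14 states:
  I0: { [B → . ( n E], [P → . B L], [P → . n - L], [P → . n], [P' → . P] }  — shift
  I1: { [B → ( . n E] }  — shift
  I2: { [B → . ( n E], [E → .], [L → . E )], [L → . E n], [L → . P], [P → . B L], [P → . n - L], [P → . n], [P → B . L] }  — shift, reduce
  I3: { [P' → P .] }  — accept
  I4: { [P → n . - L], [P → n .] }  — shift, reduce
  I5: { [B → . ( n E], [E → .], [L → . E )], [L → . E n], [L → . P], [P → . B L], [P → . n - L], [P → . n], [P → n - . L] }  — shift, reduce
  I6: { [L → E . )], [L → E . n] }  — shift
  I7: { [P → n - L .] }  — reduce
  I8: { [L → P .] }  — reduce
  I9: { [L → E ) .] }  — reduce
  I10: { [L → E n .] }  — reduce
  I11: { [P → B L .] }  — reduce
  I12: { [B → ( n . E], [E → .] }  — reduce
  I13: { [B → ( n E .] }  — reduce

Conflict in state I2:
  Shift-reduce conflict between [E → .] and [B → . ( n E]
So the grammar is NOT LR(0).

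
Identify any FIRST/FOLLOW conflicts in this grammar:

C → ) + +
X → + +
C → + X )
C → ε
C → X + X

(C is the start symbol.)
No FIRST/FOLLOW conflicts.

Nullable non-terminals: C.
FIRST sets used below: FIRST(X) = { '+' }

C: nullable alternative(s) C → ε; FOLLOW(C) = { $ }
  C → ) + +: FIRST \ {ε} = { ')' } — disjoint from FOLLOW(C)
  C → + X ): FIRST \ {ε} = { '+' } — disjoint from FOLLOW(C)
  C → ε: FIRST \ {ε} = { } — this is the only nullable alternative, skip
  C → X + X: FIRST \ {ε} = { '+' } — disjoint from FOLLOW(C)

X has no nullable alternative, so no FIRST/FOLLOW check is needed there.

No FIRST/FOLLOW conflicts found.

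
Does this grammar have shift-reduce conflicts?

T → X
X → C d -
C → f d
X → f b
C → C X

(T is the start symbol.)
A shift-reduce conflict occurs when an LR(0) state has both:
  - a complete (reduce) item [A → α .] (dot at the end), and
  - a shift item [B → β . c γ] (dot before a terminal).

Augment with T' → T and build the canonical LR(0) collection (I0 = CLOSURE({[T' → . T]}), then GOTO on every symbol after a dot until no new states appear). It has 10 states:
  I0: { [C → . C X], [C → . f d], [T → . X], [T' → . T], [X → . C d -], [X → . f b] }  — shift
  I1: { [C → . C X], [C → . f d], [C → C . X], [X → . C d -], [X → . f b], [X → C . d -] }  — shift
  I2: { [T' → T .] }  — accept
  I3: { [T → X .] }  — reduce
  I4: { [C → f . d], [X → f . b] }  — shift
  I5: { [X → f b .] }  — reduce
  I6: { [C → f d .] }  — reduce
  I7: { [C → C X .] }  — reduce
  I8: { [X → C d . -] }  — shift
  I9: { [X → C d - .] }  — reduce

No state contains both a complete item and a shift item.

Answer: No shift-reduce conflicts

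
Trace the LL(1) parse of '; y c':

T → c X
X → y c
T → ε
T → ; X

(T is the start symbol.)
LL(1) parsing maintains a stack (initially the start symbol over $) and the input. At each step: if the stack top is a terminal, match it against the current input token; if it is a non-terminal N, replace it with the RHS of M[N, lookahead] (the unique production whose predict set contains the lookahead).

Stack is shown with the top on the left.

Stack  Input    Action
----------------------
T $    ; y c $  output T → ; X
; X $  ; y c $  match ';'
X $    y c $    output X → y c
y c $  y c $    match 'y'
c $    c $      match 'c'
$      $        accept

The string is accepted.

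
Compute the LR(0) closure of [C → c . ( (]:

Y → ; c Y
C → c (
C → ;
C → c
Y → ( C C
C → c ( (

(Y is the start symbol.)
{ [C → c . ( (] }

Start with: [C → c . ( (]
The dot precedes the terminal '(', so nothing is added.

CLOSURE = { [C → c . ( (] }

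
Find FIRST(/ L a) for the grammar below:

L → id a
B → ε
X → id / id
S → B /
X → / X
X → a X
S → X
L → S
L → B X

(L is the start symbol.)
To compute FIRST(/ L a), process the symbols left to right:
Symbol / is a terminal. Add '/' and stop.
FIRST(/ L a) = { '/' }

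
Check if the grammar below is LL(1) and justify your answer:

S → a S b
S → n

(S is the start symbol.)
For S:
  PREDICT(S → a S b) = { 'a' }
  PREDICT(S → n) = { 'n' }

All predict sets are disjoint. The grammar IS LL(1).

Answer: Yes, the grammar is LL(1).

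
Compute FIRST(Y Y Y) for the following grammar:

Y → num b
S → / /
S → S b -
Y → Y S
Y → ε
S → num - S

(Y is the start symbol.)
FIRST sets of the non-terminals involved (from the grammar, by fixed-point iteration):
  FIRST(Y) = { '/', 'num', ε }

To compute FIRST(Y Y Y), process the symbols left to right:
Symbol Y is a non-terminal. Add FIRST(Y) \ {ε} = { '/', 'num' }
Y is nullable (ε ∈ FIRST(Y)), continue to the next symbol.
Symbol Y is a non-terminal. Add FIRST(Y) \ {ε} = { '/', 'num' }
Y is nullable (ε ∈ FIRST(Y)), continue to the next symbol.
Symbol Y is a non-terminal. Add FIRST(Y) \ {ε} = { '/', 'num' }
Y is nullable (ε ∈ FIRST(Y)), continue to the next symbol.
All symbols are nullable, so ε is in the result.
FIRST(Y Y Y) = { '/', 'num', ε }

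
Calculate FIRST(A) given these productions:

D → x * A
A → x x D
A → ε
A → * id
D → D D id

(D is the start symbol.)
From A → x x D:
  - x is a terminal: add 'x' and stop
From A → ε:
  - ε-production, so ε ∈ FIRST(A)
From A → * id:
  - '*' is a terminal: add '*' and stop

Collecting: FIRST(A) = { '*', 'x', ε }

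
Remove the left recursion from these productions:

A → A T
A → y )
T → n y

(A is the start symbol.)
A is directly left-recursive. The standard transformation for
  A → A α₁ | ... | A α_m | β₁ | ... | β_n
is
  A  → β₁ A' | ... | β_n A'
  A' → α₁ A' | ... | α_m A' | ε

A → y ) becomes A → y ) A'
A → A T becomes A' → T A'
Add A' → ε

Productions for other non-terminals are unchanged:
  T → n y

Resulting grammar:
A → y ) A'
A' → T A'
A' → ε
T → n y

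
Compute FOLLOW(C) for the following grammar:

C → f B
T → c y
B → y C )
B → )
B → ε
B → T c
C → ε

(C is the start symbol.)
{ $, ')' }

To compute FOLLOW(C), find every occurrence of C on a right-hand side N → α C β: add FIRST(β) \ {ε}, and if β is empty or nullable also add FOLLOW(N). Iterate to a fixed point.

C is the start symbol, so $ ∈ FOLLOW(C).
In B → y C ): C is followed by ')', add FIRST(')') \ {ε} = { ')' }

Taking the union: FOLLOW(C) = { $, ')' }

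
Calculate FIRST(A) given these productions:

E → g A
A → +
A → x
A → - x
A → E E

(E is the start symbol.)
FIRST sets of the other non-terminals involved (by the same procedure, iterated to a fixed point):
  FIRST(E) = { 'g' }

From A → +:
  - '+' is a terminal: add '+' and stop
From A → x:
  - x is a terminal: add 'x' and stop
From A → - x:
  - '-' is a terminal: add '-' and stop
From A → E E:
  - E is a non-terminal: add FIRST(E) \ {ε} = { 'g' }
    E is not nullable, so stop

Collecting: FIRST(A) = { '+', '-', 'g', 'x' }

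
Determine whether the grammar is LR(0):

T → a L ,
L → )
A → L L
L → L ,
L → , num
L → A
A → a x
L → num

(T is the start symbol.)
No. Shift-reduce conflict between [L → L , .] and [L → , . num]

A grammar is LR(0) if no state in the canonical LR(0) collection has:
  - both a shift item (dot before a terminal) and a complete item (shift-reduce conflict), or
  - two or more complete items (reduce-reduce conflict; the accept item [T' → T .] counts as a complete item here).

Augment with T' → T and build the canonical LR(0) collection (I0 = CLOSURE({[T' → . T]}), then GOTO on every symbol after a dot until no new states appear). It has 14 states:
  I0: { [T → . a L ,], [T' → . T] }  — shift
  I1: { [T' → T .] }  — accept
  I2: { [A → . L L], [A → . a x], [L → . )], [L → . , num], [L → . A], [L → . L ,], [L → . num], [T → a . L ,] }  — shift
  I3: { [L → ) .] }  — reduce
  I4: { [L → , . num] }  — shift
  I5: { [L → A .] }  — reduce
  I6: { [A → . L L], [A → . a x], [A → L . L], [L → . )], [L → . , num], [L → . A], [L → . L ,], [L → . num], [L → L . ,], [T → a L . ,] }  — shift
  I7: { [A → a . x] }  — shift
  I8: { [L → num .] }  — reduce
  I9: { [A → a x .] }  — reduce
  I10: { [L → , . num], [L → L , .], [T → a L , .] }  — shift, 2 reduces
  I11: { [A → . L L], [A → . a x], [A → L . L], [A → L L .], [L → . )], [L → . , num], [L → . A], [L → . L ,], [L → . num], [L → L . ,] }  — shift, reduce
  I12: { [L → , . num], [L → L , .] }  — shift, reduce
  I13: { [L → , num .] }  — reduce

Conflict in state I10:
  Shift-reduce conflict between [L → L , .] and [L → , . num]
So the grammar is NOT LR(0).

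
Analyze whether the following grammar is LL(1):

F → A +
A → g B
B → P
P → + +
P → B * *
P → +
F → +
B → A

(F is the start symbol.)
A grammar is LL(1) if for each non-terminal N with multiple productions, the predict sets of those productions are pairwise disjoint, where PREDICT(N → α) = (FIRST(α) \ {ε}) ∪ (FOLLOW(N) if α ⇒* ε).

Relevant sets:
  FIRST(A) = { 'g' }
  FIRST(P) = { '+', 'g' }
  FIRST(B) = { '+', 'g' }

For F:
  PREDICT(F → A '+') = { 'g' }
  PREDICT(F → '+') = { '+' }
For B:
  PREDICT(B → P) = { '+', 'g' }
  PREDICT(B → A) = { 'g' }
For P:
  PREDICT(P → '+' '+') = { '+' }
  PREDICT(P → B '*' '*') = { '+', 'g' }
  PREDICT(P → '+') = { '+' }
A has a single production, so nothing to check there.

Conflict found: Predict set conflict for B: { 'g' }
The grammar is NOT LL(1).

Answer: No. Predict set conflict for B: { 'g' }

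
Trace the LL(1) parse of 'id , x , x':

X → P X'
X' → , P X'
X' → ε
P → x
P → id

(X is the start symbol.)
Stack is shown with the top on the left.

Stack     Input         Action
------------------------------
X $       id , x , x $  output X → P X'
P X' $    id , x , x $  output P → id
id X' $   id , x , x $  match 'id'
X' $      , x , x $     output X' → , P X'
, P X' $  , x , x $     match ','
P X' $    x , x $       output P → x
x X' $    x , x $       match 'x'
X' $      , x $         output X' → , P X'
, P X' $  , x $         match ','
P X' $    x $           output P → x
x X' $    x $           match 'x'
X' $      $             output X' → ε
$         $             accept

The string is accepted.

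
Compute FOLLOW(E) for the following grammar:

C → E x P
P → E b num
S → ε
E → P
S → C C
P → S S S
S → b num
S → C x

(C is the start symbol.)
To compute FOLLOW(E), find every occurrence of E on a right-hand side N → α E β: add FIRST(β) \ {ε}, and if β is empty or nullable also add FOLLOW(N). Iterate to a fixed point.

In C → E x P: E is followed by x P, add FIRST(x P) \ {ε} = { 'x' }
In P → E b num: E is followed by b num, add FIRST(b num) \ {ε} = { 'b' }

Taking the union: FOLLOW(E) = { 'b', 'x' }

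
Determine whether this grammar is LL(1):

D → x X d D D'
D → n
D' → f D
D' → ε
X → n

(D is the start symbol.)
Relevant sets:
  FOLLOW(D') = { $, 'f' }

For D:
  PREDICT(D → x X d D D') = { 'x' }
  PREDICT(D → n) = { 'n' }
For D':
  PREDICT(D' → f D) = { 'f' }
  PREDICT(D' → ε) = { $, 'f' }
X has a single production, so nothing to check there.

Conflict found: Predict set conflict for D': { 'f' }
The grammar is NOT LL(1).

Answer: No. Predict set conflict for D': { 'f' }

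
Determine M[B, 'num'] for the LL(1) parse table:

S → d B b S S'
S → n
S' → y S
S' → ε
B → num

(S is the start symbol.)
To find M[B, 'num'], we find productions for B where 'num' is in the predict set (PREDICT(N → α) = (FIRST(α) \ {ε}) ∪ (FOLLOW(N) if α ⇒* ε)).

B → num: PREDICT = { 'num' }
  'num' is in predict set, so this production goes in M[B, 'num']

M[B, 'num'] = B → num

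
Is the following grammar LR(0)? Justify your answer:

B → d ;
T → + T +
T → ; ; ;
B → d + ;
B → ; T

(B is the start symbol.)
Yes, the grammar is LR(0)

Augment with B' → B and build the canonical LR(0) collection (I0 = CLOSURE({[B' → . B]}), then GOTO on every symbol after a dot until no new states appear). It has 14 states:
  I0: { [B → . ; T], [B → . d + ;], [B → . d ;], [B' → . B] }  — shift
  I1: { [B → ; . T], [T → . + T +], [T → . ; ; ;] }  — shift
  I2: { [B' → B .] }  — accept
  I3: { [B → d . + ;], [B → d . ;] }  — shift
  I4: { [B → d + . ;] }  — shift
  I5: { [B → d ; .] }  — reduce
  I6: { [B → d + ; .] }  — reduce
  I7: { [T → + . T +], [T → . + T +], [T → . ; ; ;] }  — shift
  I8: { [T → ; . ; ;] }  — shift
  I9: { [B → ; T .] }  — reduce
  I10: { [T → ; ; . ;] }  — shift
  I11: { [T → ; ; ; .] }  — reduce
  I12: { [T → + T . +] }  — shift
  I13: { [T → + T + .] }  — reduce

Every state is either a pure shift/goto state or contains exactly one complete item and nothing to shift — no conflicts. The grammar is LR(0).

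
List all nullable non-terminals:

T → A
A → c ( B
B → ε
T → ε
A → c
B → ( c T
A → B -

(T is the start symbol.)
{ 'B', 'T' }

ε-productions: B → ε, T → ε
So B, T are immediately nullable.
No further non-terminal can be added: every production for the remaining non-terminals contains a terminal or a non-nullable non-terminal.
Nullable = { 'B', 'T' }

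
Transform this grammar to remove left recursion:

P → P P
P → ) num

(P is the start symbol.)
P → ) num P'
P' → P P'
P' → ε

P is directly left-recursive. The standard transformation for
  A → A α₁ | ... | A α_m | β₁ | ... | β_n
is
  A  → β₁ A' | ... | β_n A'
  A' → α₁ A' | ... | α_m A' | ε

P → ) num becomes P → ) num P'
P → P P becomes P' → P P'
Add P' → ε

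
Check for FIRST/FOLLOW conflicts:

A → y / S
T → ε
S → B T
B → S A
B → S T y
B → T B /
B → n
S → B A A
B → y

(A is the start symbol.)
No FIRST/FOLLOW conflicts.

A FIRST/FOLLOW conflict occurs when a non-terminal N has a nullable alternative N → β (β ⇒* ε) and another alternative N → α with FIRST(α) ∩ FOLLOW(N) ≠ ∅: on such a lookahead the parser cannot decide between expanding α and letting N vanish via β.

Nullable non-terminals: T.
T has a nullable alternative but only one production, so nothing to check.

A, B, S have no nullable alternative, so no FIRST/FOLLOW check is needed there.

No FIRST/FOLLOW conflicts found.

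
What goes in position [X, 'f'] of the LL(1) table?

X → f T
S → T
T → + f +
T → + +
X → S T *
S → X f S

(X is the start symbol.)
To find M[X, 'f'], we find productions for X where 'f' is in the predict set (PREDICT(N → α) = (FIRST(α) \ {ε}) ∪ (FOLLOW(N) if α ⇒* ε)).

Relevant sets:
  FIRST(S) = { '+', 'f' }

X → f T: PREDICT = { 'f' }
  'f' is in predict set, so this production goes in M[X, 'f']
X → S T *: PREDICT = { '+', 'f' }
  'f' is in predict set, so this production goes in M[X, 'f']

M[X, 'f'] = X → f T, X → S T *  (a multiply-defined cell — the grammar is not LL(1))

Answer: X → f T, X → S T *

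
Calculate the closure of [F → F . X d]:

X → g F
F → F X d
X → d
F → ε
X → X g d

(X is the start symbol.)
{ [F → F . X d], [X → . X g d], [X → . d], [X → . g F] }

Start with: [F → F . X d]
  [F → F . X d] has the dot before X: add [X → . g F], [X → . d], [X → . X g d]
No further items can be added.

CLOSURE = { [F → F . X d], [X → . X g d], [X → . d], [X → . g F] }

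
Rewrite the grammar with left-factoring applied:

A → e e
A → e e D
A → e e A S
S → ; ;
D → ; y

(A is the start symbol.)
A → e e A'
A' → ε
A' → D
A' → A S
S → ; ;
D → ; y

Left-factoring transforms A → αβ₁ | αβ₂ into A → αA' and A' → β₁ | β₂
(α is the longest common prefix among the alternatives). Repeat until
no nonterminal has two alternatives with a common prefix.

Round 1: A has alternatives sharing prefix 'e e'. Introduce A': A → e e A'
  Add: A' → ε
  Add: A' → D
  Add: A' → A S

No remaining common prefixes — done.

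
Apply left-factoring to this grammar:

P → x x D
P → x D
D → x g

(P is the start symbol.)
P → x P'
P' → x D
P' → D
D → x g

Left-factoring transforms A → αβ₁ | αβ₂ into A → αA' and A' → β₁ | β₂
(α is the longest common prefix among the alternatives). Repeat until
no nonterminal has two alternatives with a common prefix.

Round 1: P has alternatives sharing prefix 'x'. Introduce P': P → x P'
  Add: P' → x D
  Add: P' → D

No remaining common prefixes — done.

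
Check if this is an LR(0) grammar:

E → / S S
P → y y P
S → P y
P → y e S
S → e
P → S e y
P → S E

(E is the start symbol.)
No. Shift-reduce conflict between [P → y y P .] and [S → P . y]

A grammar is LR(0) if no state in the canonical LR(0) collection has:
  - both a shift item (dot before a terminal) and a complete item (shift-reduce conflict), or
  - two or more complete items (reduce-reduce conflict; the accept item [E' → E .] counts as a complete item here).

Augment with E' → E and build the canonical LR(0) collection (I0 = CLOSURE({[E' → . E]}), then GOTO on every symbol after a dot until no new states appear). It has 18 states:
  I0: { [E → . / S S], [E' → . E] }  — shift
  I1: { [E → / . S S], [P → . S E], [P → . S e y], [P → . y e S], [P → . y y P], [S → . P y], [S → . e] }  — shift
  I2: { [E' → E .] }  — accept
  I3: { [S → P . y] }  — shift
  I4: { [E → . / S S], [E → / S . S], [P → . S E], [P → . S e y], [P → . y e S], [P → . y y P], [P → S . E], [P → S . e y], [S → . P y], [S → . e] }  — shift
  I5: { [S → e .] }  — reduce
  I6: { [P → y . e S], [P → y . y P] }  — shift
  I7: { [P → . S E], [P → . S e y], [P → . y e S], [P → . y y P], [P → y e . S], [S → . P y], [S → . e] }  — shift
  I8: { [P → . S E], [P → . S e y], [P → . y e S], [P → . y y P], [P → y y . P], [S → . P y], [S → . e] }  — shift
  I9: { [P → y y P .], [S → P . y] }  — shift, reduce
  I10: { [E → . / S S], [P → S . E], [P → S . e y] }  — shift
  I11: { [P → S E .] }  — reduce
  I12: { [P → S e . y] }  — shift
  I13: { [P → S e y .] }  — reduce
  I14: { [S → P y .] }  — reduce
  I15: { [E → . / S S], [P → S . E], [P → S . e y], [P → y e S .] }  — shift, reduce
  I16: { [E → . / S S], [E → / S S .], [P → S . E], [P → S . e y] }  — shift, reduce
  I17: { [P → S e . y], [S → e .] }  — shift, reduce

Conflict in state I9:
  Shift-reduce conflict between [P → y y P .] and [S → P . y]
So the grammar is NOT LR(0).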